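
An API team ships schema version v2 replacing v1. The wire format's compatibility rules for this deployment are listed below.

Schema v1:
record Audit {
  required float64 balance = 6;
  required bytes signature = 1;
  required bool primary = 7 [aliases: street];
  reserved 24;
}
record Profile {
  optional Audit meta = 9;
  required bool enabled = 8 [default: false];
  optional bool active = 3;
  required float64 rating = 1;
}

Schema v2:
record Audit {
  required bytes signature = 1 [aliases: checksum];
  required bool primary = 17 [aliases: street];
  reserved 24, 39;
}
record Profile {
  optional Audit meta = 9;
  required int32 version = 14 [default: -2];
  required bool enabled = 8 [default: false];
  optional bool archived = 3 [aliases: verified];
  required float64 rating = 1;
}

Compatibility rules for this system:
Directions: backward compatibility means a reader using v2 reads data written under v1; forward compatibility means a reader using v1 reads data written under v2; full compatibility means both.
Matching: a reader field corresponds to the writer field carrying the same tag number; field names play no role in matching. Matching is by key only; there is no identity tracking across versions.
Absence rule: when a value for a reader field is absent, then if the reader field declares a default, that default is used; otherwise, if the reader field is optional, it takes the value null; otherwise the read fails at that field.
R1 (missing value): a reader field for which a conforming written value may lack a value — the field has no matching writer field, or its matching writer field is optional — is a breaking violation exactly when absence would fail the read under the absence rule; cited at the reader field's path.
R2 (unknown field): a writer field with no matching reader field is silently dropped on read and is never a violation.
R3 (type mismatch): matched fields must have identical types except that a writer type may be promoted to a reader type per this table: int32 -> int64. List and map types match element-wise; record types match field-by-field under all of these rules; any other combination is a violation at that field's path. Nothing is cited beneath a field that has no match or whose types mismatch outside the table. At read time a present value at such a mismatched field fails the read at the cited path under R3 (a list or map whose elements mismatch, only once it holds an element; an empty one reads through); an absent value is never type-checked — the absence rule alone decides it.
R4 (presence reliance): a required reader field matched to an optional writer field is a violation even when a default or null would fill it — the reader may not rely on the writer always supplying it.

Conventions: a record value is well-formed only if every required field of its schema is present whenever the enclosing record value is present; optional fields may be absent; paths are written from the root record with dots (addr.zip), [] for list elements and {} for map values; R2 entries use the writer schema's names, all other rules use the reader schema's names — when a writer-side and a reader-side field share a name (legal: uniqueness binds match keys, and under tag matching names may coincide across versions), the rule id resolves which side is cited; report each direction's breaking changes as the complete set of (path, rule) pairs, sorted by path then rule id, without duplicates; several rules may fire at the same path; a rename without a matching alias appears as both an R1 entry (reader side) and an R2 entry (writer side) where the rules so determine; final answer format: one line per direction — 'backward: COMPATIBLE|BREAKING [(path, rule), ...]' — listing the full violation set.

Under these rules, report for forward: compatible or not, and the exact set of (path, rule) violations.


forward: BREAKING [(meta.balance, R1), (meta.primary, R1)]

in Profile below, arrows point writer -> reader
forward on Profile — v1 reading data written by v2:
  meta <- meta (Audit -> Audit, writer optional)
  enabled <- enabled (bool -> bool, writer required)
  active <- archived (bool -> bool, writer optional)
  rating <- rating (float64 -> float64, writer required)
  version (writer side), unknown to reader
  meta.balance: no writer match
  meta.signature <- meta.signature (bytes -> bytes, writer required)
  meta.primary: no writer match
  meta.primary (writer side), unknown to reader
  rule R1 violated at meta.balance
  rule R1 violated at meta.primary
  => 2 violation(s): forward is BREAKING for Profile
the rest of the Profile diff is inert for this question:
  renamed field active to archived in record Profile -> fires no rule on Profile, leaving the asked answer as it is
  added field version to record Profile: required int32, tag 14, default -2 (in v2 it sits immediately before enabled) -> fires no rule on Profile, leaving the asked answer as it is


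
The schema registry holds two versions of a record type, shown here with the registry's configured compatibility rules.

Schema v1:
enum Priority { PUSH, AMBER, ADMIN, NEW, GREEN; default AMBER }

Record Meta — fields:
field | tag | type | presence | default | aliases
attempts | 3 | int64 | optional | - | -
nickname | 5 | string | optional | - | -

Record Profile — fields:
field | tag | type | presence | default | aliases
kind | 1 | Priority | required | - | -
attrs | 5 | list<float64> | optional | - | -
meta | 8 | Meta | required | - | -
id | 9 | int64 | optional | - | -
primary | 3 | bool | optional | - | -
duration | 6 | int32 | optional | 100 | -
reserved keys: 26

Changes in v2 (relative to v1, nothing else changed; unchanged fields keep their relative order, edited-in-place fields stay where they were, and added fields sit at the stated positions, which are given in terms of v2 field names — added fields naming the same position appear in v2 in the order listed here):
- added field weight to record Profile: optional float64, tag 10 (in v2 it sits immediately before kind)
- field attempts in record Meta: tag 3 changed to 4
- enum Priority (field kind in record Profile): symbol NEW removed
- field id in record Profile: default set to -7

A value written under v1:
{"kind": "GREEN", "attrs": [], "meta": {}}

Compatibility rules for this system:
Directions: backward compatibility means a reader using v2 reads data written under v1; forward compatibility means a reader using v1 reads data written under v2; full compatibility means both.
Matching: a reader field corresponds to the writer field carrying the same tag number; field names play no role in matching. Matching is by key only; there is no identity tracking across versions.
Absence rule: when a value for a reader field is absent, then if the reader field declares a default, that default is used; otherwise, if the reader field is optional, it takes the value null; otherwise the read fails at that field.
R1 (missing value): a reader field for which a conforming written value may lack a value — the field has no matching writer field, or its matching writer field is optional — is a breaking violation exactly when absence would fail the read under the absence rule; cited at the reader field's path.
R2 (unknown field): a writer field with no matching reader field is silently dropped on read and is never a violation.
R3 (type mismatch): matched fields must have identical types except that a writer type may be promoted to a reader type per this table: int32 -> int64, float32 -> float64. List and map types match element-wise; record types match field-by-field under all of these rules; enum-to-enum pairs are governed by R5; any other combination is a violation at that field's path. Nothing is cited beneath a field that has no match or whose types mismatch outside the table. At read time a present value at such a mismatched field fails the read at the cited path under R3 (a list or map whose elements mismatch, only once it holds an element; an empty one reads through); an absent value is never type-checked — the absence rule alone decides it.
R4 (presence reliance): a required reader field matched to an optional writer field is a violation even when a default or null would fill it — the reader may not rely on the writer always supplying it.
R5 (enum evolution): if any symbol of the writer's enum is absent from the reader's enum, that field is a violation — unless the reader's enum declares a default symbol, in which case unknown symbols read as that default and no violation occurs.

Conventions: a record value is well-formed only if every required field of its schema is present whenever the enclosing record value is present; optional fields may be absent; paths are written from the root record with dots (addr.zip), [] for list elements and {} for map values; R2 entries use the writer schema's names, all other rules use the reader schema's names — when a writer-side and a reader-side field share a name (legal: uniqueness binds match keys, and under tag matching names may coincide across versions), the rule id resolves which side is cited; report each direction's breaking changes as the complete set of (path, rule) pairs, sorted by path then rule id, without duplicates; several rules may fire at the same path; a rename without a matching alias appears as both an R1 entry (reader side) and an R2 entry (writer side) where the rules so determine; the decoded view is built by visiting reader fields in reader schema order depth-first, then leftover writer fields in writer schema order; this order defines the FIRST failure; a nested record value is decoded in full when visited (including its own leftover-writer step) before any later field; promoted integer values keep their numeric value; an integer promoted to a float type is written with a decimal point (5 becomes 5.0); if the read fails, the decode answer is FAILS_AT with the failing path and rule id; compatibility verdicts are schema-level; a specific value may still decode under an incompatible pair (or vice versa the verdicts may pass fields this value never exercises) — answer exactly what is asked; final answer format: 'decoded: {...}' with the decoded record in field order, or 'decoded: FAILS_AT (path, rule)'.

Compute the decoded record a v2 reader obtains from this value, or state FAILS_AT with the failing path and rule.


decoded: {"weight": null, "kind": "GREEN", "attrs": [], "meta": {"attempts": null, "nickname": null}, "id": -7, "primary": null, "duration": 100}

each type pair in Profile: writer, then reader
decode walk for Profile under reader schema v2:
  weight := null (absent, optional -> null)
  kind := "GREEN"
  attrs := []
  meta.attempts := null (absent, optional -> null)
  meta.nickname := null (absent, optional -> null)
  id := -7 (absent -> default)
  primary := null (absent, optional -> null)
  duration := 100 (absent -> default)
  => decoded: {"weight": null, "kind": "GREEN", "attrs": [], "meta": {"attempts": null, "nickname": null}, "id": -7, "primary": null, "duration": 100}
the other Profile changes do not affect what is asked:
  field attempts in record Meta: tag 3 changed to 4 -> fires no rule on Profile under this dialect and leaves the result unchanged
  enum Priority (field kind in record Profile): symbol NEW removed -> fires no rule on Profile under this dialect and leaves the result unchanged


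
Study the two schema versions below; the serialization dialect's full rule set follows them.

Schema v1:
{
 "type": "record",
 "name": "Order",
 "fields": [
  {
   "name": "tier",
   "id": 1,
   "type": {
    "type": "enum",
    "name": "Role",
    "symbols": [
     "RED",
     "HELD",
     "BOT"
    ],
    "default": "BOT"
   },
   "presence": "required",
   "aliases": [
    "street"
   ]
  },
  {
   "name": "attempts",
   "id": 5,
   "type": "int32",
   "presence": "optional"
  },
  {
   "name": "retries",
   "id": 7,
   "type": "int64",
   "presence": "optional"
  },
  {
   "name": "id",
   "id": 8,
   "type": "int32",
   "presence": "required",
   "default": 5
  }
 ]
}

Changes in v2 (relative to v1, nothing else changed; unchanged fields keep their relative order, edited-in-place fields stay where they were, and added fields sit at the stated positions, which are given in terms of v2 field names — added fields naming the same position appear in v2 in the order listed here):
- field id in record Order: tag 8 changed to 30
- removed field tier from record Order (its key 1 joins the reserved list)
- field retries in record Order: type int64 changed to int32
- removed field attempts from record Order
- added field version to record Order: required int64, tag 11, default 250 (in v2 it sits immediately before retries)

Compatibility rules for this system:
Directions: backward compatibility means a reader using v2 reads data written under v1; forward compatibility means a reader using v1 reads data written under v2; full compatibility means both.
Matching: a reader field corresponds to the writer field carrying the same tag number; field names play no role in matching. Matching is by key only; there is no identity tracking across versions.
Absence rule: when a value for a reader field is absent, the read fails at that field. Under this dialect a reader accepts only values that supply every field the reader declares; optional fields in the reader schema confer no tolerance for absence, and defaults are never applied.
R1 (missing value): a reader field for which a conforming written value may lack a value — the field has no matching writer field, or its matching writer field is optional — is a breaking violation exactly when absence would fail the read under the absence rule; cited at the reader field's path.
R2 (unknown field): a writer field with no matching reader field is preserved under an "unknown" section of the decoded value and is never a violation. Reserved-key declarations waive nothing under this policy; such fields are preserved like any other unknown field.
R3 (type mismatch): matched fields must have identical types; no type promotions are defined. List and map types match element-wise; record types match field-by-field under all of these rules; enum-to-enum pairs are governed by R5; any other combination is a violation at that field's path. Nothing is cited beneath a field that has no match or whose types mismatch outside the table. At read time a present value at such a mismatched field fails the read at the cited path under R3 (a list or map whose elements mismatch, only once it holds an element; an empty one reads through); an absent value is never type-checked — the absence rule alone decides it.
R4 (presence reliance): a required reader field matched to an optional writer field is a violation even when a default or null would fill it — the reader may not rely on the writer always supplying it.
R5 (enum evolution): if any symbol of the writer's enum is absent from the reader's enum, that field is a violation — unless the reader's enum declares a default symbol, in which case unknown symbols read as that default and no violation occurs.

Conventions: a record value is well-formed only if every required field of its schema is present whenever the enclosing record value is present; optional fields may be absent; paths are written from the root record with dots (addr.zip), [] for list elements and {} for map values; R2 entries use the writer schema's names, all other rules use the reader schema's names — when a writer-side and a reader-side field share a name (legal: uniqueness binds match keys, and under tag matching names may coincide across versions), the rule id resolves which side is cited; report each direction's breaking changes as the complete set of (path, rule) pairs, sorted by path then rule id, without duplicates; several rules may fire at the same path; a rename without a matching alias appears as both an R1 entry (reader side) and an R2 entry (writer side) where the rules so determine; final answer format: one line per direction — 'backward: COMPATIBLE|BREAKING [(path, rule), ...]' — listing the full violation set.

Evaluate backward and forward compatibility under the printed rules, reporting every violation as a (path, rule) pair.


arrows below run writer -> reader for Order
backward pass over Order, reader schema v2, writer schema v1:
  no writer field matches reader version
  retries: int64 -> int32, writer optional; from retries
  no writer field matches reader id
  leftover writer field: tier
  leftover writer field: attempts
  leftover writer field: id
  breaking: (id, R1)
  breaking: (retries, R1)
  breaking: (retries, R3)
  breaking: (version, R1)
  => 4 violation(s): backward is BREAKING for Order
forward pass over Order, reader schema v1, writer schema v2:
  no writer field matches reader tier
  no writer field matches reader attempts
  retries: int32 -> int64, writer optional; from retries
  no writer field matches reader id
  leftover writer field: version
  leftover writer field: id
  breaking: (attempts, R1)
  breaking: (id, R1)
  breaking: (retries, R1)
  breaking: (retries, R3)
  breaking: (tier, R1)
  => 5 violation(s): forward is BREAKING for Order

backward: BREAKING [(id, R1), (retries, R1), (retries, R3), (version, R1)]; forward: BREAKING [(attempts, R1), (id, R1), (retries, R1), (retries, R3), (tier, R1)]


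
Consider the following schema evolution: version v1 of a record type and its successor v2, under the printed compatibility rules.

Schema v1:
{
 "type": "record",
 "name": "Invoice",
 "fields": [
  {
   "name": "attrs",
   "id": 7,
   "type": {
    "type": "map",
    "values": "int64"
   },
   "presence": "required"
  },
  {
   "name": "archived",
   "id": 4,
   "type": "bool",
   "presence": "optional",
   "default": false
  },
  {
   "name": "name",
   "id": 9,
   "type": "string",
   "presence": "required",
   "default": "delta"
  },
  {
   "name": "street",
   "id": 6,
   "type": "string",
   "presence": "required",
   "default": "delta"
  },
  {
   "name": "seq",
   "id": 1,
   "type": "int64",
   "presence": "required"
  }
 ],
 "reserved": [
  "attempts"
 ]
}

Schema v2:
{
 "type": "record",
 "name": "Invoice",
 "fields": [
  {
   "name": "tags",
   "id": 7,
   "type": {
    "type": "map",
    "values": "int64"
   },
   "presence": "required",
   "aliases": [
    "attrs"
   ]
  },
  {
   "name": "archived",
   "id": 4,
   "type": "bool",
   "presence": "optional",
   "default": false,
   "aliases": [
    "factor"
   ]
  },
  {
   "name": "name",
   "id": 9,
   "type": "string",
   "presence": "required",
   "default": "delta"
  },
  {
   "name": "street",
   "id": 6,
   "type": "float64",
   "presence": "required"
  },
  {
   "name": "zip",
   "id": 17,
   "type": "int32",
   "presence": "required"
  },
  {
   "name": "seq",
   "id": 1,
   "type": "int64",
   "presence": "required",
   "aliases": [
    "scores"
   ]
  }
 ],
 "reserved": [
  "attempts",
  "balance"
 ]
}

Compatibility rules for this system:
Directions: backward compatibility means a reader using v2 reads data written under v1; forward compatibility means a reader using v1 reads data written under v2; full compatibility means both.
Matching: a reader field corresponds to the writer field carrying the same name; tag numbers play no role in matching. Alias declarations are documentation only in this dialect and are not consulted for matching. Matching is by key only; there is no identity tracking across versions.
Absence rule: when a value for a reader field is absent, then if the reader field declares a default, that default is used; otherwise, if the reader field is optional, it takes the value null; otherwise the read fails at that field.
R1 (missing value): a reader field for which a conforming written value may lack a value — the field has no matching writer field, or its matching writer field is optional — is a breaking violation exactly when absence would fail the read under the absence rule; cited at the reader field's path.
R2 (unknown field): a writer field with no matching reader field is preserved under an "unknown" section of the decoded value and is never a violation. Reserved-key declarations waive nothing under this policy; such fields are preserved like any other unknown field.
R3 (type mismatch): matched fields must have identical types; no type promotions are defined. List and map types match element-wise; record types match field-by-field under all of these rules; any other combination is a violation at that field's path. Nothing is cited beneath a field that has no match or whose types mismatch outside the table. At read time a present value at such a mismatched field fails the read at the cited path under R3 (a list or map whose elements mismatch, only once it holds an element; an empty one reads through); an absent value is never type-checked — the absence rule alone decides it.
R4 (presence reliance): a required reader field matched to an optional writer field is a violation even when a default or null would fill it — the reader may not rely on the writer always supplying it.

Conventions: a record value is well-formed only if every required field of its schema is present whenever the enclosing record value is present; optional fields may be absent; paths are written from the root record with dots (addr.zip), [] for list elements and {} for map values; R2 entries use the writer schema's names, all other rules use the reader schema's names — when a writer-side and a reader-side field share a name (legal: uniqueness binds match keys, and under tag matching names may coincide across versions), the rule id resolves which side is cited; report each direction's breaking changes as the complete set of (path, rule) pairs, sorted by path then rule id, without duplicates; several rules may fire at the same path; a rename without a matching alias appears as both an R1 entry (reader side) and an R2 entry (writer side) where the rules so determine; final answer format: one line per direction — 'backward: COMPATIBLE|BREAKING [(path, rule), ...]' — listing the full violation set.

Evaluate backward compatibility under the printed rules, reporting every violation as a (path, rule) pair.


the writer's type comes first in each Invoice pair
backward analysis of Invoice with v2 as reader and v1 as writer:
  tags: no writer-side match
  writer optional, bool -> bool: reader archived maps from writer archived
  writer required, string -> string: reader name maps from writer name
  writer required, string -> float64: reader street maps from writer street
  zip: no writer-side match
  writer required, int64 -> int64: reader seq maps from writer seq
  leftover writer field: attrs
  R3 fires at street
  R1 fires at tags
  R1 fires at zip
  => backward verdict for Invoice: BREAKING, 3 violation(s)

backward: BREAKING [(street, R3), (tags, R1), (zip, R1)]


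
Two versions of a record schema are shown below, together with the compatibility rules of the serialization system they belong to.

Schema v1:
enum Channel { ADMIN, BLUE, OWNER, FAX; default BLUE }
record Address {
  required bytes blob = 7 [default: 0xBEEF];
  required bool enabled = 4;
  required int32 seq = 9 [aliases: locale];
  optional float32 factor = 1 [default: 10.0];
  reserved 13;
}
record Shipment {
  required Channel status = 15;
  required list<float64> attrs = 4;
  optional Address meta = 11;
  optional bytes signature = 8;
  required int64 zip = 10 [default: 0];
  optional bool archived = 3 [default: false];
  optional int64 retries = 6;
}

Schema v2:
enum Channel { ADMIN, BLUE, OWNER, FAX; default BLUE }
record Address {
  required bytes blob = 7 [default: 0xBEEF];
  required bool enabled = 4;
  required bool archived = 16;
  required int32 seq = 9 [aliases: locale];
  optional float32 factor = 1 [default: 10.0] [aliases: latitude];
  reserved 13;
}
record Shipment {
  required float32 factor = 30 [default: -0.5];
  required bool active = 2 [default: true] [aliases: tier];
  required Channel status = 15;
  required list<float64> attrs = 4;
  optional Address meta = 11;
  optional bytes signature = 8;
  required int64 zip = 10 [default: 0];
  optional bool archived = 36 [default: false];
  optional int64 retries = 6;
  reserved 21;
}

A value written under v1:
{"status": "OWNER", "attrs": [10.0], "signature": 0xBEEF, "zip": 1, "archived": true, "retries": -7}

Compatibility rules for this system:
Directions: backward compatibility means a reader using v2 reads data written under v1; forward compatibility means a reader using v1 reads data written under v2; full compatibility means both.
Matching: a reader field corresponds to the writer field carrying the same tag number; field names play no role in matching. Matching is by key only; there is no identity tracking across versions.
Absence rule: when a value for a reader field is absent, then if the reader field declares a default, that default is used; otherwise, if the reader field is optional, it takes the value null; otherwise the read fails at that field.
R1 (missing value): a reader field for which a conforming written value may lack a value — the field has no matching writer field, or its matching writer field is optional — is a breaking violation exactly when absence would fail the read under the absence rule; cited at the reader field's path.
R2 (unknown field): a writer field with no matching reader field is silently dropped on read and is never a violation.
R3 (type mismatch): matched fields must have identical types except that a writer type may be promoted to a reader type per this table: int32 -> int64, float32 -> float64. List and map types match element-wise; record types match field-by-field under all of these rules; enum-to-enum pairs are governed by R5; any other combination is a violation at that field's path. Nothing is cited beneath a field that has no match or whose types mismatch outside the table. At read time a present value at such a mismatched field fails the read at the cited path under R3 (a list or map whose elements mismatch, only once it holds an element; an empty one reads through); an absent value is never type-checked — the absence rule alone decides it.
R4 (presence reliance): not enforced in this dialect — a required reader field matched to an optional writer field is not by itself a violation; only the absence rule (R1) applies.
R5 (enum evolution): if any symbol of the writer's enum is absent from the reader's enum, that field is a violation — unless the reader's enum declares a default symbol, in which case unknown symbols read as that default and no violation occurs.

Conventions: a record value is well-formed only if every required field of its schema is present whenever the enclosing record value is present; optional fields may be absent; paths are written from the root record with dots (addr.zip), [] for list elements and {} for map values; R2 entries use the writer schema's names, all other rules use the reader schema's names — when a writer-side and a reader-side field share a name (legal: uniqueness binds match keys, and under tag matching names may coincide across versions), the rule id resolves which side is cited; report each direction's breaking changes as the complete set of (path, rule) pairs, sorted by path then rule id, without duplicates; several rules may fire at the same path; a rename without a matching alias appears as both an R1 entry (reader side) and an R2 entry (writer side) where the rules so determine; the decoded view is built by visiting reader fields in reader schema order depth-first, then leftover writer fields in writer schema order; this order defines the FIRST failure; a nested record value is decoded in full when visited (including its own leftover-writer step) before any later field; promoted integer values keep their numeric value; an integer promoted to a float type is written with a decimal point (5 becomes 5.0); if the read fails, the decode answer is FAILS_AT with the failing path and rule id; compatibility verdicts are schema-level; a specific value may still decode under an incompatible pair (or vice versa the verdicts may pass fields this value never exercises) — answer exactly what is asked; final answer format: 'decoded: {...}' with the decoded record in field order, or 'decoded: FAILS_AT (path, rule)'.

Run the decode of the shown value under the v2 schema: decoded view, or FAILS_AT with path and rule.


arrows below run writer -> reader for Shipment
migrating the Shipment value to v2:
  factor := -0.5 (no value, default fills)
  active := true (no value, default fills)
  status := "OWNER"
  attrs := [10.0]
  meta := null (not supplied -> null)
  signature := 0xBEEF
  zip := 1
  archived := false (no value, default fills)
  retries := -7
  writer archived: unmatched, discarded
  => decoded: {"factor": -0.5, "active": true, "status": "OWNER", "attrs": [10.0], "meta": null, "signature": 0xBEEF, "zip": 1, "archived": false, "retries": -7}
the other Shipment changes do not affect what is asked:
  added field archived to record Address: required bool, tag 16 (in v2 it sits immediately before seq) -> changes Shipment's schema-level verdicts only — the decode of this value is the same

decoded: {"factor": -0.5, "active": true, "status": "OWNER", "attrs": [10.0], "meta": null, "signature": 0xBEEF, "zip": 1, "archived": false, "retries": -7}


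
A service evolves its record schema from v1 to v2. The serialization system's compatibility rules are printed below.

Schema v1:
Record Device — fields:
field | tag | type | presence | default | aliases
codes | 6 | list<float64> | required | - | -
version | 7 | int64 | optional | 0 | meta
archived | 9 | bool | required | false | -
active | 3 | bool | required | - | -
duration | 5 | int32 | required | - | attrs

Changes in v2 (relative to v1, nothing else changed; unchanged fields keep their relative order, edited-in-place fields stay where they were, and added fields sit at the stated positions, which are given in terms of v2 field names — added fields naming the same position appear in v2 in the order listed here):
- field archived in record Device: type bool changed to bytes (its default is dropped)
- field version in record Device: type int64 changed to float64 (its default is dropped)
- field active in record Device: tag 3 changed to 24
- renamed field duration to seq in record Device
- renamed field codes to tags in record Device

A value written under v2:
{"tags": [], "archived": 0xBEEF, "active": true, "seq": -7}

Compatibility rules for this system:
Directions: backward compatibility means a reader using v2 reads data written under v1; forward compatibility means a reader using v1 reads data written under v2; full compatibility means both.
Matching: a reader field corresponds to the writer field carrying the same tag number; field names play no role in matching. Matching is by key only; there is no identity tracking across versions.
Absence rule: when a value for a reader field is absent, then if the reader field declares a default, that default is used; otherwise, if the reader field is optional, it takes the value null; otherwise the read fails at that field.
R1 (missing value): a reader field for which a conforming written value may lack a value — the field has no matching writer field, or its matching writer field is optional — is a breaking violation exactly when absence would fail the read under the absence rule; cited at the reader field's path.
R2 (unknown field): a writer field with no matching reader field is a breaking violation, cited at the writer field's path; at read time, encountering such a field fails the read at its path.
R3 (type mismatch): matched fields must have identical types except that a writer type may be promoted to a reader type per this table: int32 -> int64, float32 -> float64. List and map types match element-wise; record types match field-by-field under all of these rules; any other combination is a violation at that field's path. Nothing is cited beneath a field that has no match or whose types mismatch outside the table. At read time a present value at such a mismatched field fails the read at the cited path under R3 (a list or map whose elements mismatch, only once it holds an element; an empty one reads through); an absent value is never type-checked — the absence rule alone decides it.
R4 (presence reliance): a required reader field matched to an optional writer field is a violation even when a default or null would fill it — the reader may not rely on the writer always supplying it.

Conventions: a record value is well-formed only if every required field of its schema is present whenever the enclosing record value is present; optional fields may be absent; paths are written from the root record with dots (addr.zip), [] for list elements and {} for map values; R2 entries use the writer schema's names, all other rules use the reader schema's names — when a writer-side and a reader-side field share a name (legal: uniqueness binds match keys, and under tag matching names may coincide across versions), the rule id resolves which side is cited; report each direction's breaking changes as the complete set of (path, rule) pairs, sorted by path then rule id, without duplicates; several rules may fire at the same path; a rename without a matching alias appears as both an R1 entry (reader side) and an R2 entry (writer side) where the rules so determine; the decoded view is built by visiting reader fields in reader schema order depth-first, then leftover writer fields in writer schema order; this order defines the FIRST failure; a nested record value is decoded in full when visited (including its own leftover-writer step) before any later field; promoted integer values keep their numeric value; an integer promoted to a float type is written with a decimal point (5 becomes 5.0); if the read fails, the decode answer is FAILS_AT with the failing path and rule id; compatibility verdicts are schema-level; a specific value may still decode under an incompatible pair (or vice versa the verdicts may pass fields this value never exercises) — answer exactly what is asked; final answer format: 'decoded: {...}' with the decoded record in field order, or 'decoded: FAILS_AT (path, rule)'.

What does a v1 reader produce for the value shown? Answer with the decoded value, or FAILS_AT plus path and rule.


decoded: FAILS_AT (archived, R3)

arrows below run writer -> reader for Device
decode walk for Device under reader schema v1:
  codes := [] (from writer tags)
  version := 0 (no value, default fills)
  read fails at archived under R3
  => FAILS_AT (archived, R3)
the rest of the Device diff is inert for this question:
  field version in record Device: type int64 changed to float64 (its default is dropped) -> matters for Device compatibility verdicts, not for this value's decode
  field active in record Device: tag 3 changed to 24 -> matters for Device compatibility verdicts, not for this value's decode
  renamed field duration to seq in record Device -> inert under this dialect — no rule fires on Device and the result does not move
  renamed field codes to tags in record Device -> inert under this dialect — no rule fires on Device and the result does not move


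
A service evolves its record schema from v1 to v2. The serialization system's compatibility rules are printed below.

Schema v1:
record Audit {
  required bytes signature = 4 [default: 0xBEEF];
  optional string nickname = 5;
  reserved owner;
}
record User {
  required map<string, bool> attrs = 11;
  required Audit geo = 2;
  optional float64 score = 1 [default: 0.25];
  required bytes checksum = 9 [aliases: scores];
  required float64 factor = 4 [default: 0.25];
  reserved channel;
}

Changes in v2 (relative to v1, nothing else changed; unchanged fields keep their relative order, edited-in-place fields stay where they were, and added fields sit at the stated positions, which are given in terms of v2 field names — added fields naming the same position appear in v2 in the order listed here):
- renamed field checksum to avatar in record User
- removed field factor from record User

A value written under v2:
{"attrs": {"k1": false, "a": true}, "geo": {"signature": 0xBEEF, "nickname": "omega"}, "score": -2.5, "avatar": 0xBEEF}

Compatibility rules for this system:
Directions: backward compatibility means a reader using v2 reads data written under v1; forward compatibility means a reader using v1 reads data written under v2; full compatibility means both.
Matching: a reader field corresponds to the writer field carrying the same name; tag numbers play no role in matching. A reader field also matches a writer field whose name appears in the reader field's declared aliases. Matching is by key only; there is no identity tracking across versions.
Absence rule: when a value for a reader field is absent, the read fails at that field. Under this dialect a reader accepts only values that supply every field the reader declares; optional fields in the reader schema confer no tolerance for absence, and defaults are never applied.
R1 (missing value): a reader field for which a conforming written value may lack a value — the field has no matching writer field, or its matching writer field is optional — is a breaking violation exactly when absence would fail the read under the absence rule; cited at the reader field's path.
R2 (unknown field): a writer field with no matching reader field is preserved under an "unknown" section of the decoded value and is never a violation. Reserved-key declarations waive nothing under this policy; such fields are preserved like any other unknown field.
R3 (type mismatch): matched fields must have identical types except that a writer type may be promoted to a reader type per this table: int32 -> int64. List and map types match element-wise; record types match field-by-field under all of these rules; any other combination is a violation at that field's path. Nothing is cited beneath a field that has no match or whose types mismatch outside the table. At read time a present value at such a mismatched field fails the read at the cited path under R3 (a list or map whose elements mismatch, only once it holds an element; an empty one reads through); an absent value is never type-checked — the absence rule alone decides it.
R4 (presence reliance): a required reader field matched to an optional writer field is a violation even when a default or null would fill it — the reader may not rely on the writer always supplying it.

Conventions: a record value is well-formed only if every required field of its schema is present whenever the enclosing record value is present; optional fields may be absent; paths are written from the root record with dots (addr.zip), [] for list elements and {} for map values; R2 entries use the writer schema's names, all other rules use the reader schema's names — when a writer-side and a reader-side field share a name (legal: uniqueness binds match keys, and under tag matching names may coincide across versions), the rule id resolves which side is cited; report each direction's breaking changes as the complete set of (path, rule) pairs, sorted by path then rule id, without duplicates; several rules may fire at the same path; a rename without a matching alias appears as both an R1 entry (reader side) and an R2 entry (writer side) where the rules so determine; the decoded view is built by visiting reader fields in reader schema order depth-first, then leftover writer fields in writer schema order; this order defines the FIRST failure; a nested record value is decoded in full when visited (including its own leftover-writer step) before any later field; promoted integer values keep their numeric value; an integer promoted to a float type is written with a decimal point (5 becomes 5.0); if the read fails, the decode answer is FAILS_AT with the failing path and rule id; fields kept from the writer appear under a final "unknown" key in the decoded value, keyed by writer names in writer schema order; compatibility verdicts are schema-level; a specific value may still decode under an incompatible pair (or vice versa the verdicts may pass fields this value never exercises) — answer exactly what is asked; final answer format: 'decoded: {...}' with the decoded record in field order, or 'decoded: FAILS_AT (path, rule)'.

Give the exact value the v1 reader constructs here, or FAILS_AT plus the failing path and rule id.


each type pair in User: writer, then reader
migrating the User value to v1:
  attrs := {"k1": false, "a": true}
  geo.signature := 0xBEEF
  geo.nickname := "omega"
  score := -2.5
  read fails at checksum under R1 (no fill)
  => FAILS_AT (checksum, R1)
the rest of the User diff is inert for this question:
  removed field factor from record User -> a verdict-level change on User — the shown value reads the same

decoded: FAILS_AT (checksum, R1)
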